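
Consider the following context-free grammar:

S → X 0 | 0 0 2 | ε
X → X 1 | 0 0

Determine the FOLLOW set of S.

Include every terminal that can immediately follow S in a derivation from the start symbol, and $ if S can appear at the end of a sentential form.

We compute FOLLOW(S) using the standard algorithm.
FOLLOW(S) starts with {$}.
FIRST(S) = {0, ε}
FIRST(X) = {0}
FOLLOW(S) = {$}
FOLLOW(X) = {0, 1}
Therefore, FOLLOW(S) = {$}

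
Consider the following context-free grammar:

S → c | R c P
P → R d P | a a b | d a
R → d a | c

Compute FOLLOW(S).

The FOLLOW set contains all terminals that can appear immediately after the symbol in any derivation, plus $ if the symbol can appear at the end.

We compute FOLLOW(S) using the standard algorithm.
FOLLOW(S) starts with {$}.
FIRST(P) = {a, c, d}
FIRST(R) = {c, d}
FIRST(S) = {c, d}
FOLLOW(P) = {$}
FOLLOW(R) = {c, d}
FOLLOW(S) = {$}
Therefore, FOLLOW(S) = {$}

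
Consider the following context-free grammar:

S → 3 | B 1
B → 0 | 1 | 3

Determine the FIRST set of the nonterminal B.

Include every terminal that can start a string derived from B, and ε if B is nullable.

We compute FIRST(B) using the standard algorithm.
FIRST(B) = {0, 1, 3}
FIRST(S) = {0, 1, 3}
Therefore, FIRST(B) = {0, 1, 3}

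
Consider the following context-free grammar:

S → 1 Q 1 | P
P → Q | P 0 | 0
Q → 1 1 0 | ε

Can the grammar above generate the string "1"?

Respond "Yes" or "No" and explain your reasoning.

No - no valid derivation exists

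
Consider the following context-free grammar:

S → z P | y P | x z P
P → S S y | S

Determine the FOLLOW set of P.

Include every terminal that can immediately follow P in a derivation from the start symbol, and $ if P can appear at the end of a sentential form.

We compute FOLLOW(P) using the standard algorithm.
FOLLOW(S) starts with {$}.
FIRST(P) = {x, y, z}
FIRST(S) = {x, y, z}
FOLLOW(P) = {$, x, y, z}
FOLLOW(S) = {$, x, y, z}
Therefore, FOLLOW(P) = {$, x, y, z}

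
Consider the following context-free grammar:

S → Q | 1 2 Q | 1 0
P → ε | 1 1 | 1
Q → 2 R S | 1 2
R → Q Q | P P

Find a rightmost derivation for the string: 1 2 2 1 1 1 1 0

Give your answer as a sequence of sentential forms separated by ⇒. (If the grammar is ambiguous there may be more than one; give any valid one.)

S ⇒ 1 2 Q ⇒ 1 2 2 R S ⇒ 1 2 2 R 1 0 ⇒ 1 2 2 P P 1 0 ⇒ 1 2 2 P 1 1 1 0 ⇒ 1 2 2 1 1 1 1 0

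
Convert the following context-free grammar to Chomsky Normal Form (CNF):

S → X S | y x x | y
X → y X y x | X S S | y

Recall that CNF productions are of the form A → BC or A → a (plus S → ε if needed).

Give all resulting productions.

TY → y; TX → x; S → y; X → y; S → X S; S → TY X0; X0 → TX TX; X → TY X1; X1 → X X2; X2 → TY TX; X → X X3; X3 → S S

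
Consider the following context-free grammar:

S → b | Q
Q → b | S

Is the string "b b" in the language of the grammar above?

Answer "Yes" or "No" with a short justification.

No - no valid derivation exists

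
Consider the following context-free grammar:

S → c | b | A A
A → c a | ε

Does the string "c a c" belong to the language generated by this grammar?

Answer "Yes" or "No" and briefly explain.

No - no valid derivation exists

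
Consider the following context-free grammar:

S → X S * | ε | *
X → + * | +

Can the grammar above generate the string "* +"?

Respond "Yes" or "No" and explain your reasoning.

No - no valid derivation exists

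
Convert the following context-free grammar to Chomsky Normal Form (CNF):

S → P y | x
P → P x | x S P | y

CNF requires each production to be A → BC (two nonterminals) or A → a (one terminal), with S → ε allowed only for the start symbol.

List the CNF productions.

TY → y; S → x; TX → x; P → y; S → P TY; P → P TX; P → TX X0; X0 → S P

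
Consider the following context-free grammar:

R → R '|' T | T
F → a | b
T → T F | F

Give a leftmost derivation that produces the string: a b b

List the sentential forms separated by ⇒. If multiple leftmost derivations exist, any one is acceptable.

R ⇒ T ⇒ T F ⇒ T F F ⇒ F F F ⇒ a F F ⇒ a b F ⇒ a b b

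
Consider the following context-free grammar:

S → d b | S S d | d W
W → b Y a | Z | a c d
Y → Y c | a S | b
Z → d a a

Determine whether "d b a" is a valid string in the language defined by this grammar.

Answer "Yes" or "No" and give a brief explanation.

No - no valid derivation exists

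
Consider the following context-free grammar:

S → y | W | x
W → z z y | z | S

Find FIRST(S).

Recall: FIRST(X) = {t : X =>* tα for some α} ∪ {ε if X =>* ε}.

We compute FIRST(S) using the standard algorithm.
FIRST(S) = {x, y, z}
FIRST(W) = {x, y, z}
Therefore, FIRST(S) = {x, y, z}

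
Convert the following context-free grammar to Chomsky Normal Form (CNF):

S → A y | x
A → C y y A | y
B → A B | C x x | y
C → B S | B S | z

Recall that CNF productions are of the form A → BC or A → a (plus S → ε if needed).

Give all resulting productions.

TY → y; S → x; A → y; TX → x; B → y; C → z; S → A TY; A → C X0; X0 → TY X1; X1 → TY A; B → A B; B → C X2; X2 → TX TX; C → B S; C → B S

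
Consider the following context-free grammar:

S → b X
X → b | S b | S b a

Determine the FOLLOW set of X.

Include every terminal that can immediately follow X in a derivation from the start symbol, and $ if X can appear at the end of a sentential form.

We compute FOLLOW(X) using the standard algorithm.
FOLLOW(S) starts with {$}.
FIRST(S) = {b}
FIRST(X) = {b}
FOLLOW(S) = {$, b}
FOLLOW(X) = {$, b}
Therefore, FOLLOW(X) = {$, b}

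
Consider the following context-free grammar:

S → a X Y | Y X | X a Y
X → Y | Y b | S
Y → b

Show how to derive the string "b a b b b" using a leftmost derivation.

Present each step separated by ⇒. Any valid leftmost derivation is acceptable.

S ⇒ Y X ⇒ b X ⇒ b S ⇒ b a X Y ⇒ b a Y b Y ⇒ b a b b Y ⇒ b a b b b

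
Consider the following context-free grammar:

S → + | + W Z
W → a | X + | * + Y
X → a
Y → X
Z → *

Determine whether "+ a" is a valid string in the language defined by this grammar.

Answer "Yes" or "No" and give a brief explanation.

No - no valid derivation exists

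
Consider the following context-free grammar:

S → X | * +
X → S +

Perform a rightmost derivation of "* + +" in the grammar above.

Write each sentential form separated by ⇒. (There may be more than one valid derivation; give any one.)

S ⇒ X ⇒ S + ⇒ * + +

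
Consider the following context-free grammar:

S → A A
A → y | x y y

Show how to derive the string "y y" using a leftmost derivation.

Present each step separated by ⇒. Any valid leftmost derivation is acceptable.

S ⇒ A A ⇒ y A ⇒ y y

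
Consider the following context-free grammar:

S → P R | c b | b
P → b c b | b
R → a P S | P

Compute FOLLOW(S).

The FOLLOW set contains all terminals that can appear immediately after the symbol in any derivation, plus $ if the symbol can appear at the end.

We compute FOLLOW(S) using the standard algorithm.
FOLLOW(S) starts with {$}.
FIRST(P) = {b}
FIRST(R) = {a, b}
FIRST(S) = {b, c}
FOLLOW(P) = {$, a, b, c}
FOLLOW(R) = {$}
FOLLOW(S) = {$}
Therefore, FOLLOW(S) = {$}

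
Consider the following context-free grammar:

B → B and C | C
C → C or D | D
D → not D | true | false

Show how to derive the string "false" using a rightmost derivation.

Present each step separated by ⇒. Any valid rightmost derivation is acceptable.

B ⇒ C ⇒ D ⇒ false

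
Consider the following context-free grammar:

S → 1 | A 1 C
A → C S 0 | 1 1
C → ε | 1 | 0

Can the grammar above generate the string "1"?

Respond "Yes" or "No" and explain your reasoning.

Yes - a valid derivation exists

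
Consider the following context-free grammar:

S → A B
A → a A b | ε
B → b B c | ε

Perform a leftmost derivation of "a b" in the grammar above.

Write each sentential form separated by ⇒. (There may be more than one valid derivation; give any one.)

S ⇒ A B ⇒ a A b B ⇒ a b B ⇒ a b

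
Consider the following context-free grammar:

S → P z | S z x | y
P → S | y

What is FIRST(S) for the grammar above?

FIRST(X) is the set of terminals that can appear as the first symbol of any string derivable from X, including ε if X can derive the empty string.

We compute FIRST(S) using the standard algorithm.
FIRST(P) = {y}
FIRST(S) = {y}
Therefore, FIRST(S) = {y}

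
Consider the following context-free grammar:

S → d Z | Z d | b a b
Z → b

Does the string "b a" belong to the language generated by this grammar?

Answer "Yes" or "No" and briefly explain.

No - no valid derivation exists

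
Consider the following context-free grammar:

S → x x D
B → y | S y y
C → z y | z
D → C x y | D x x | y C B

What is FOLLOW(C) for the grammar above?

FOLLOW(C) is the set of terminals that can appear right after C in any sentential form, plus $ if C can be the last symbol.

We compute FOLLOW(C) using the standard algorithm.
FOLLOW(S) starts with {$}.
FIRST(B) = {x, y}
FIRST(C) = {z}
FIRST(D) = {y, z}
FIRST(S) = {x}
FOLLOW(B) = {$, x, y}
FOLLOW(C) = {x, y}
FOLLOW(D) = {$, x, y}
FOLLOW(S) = {$, y}
Therefore, FOLLOW(C) = {x, y}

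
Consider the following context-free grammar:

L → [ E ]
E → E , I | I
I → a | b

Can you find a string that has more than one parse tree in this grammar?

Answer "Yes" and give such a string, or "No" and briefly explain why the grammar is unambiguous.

No - the grammar is unambiguous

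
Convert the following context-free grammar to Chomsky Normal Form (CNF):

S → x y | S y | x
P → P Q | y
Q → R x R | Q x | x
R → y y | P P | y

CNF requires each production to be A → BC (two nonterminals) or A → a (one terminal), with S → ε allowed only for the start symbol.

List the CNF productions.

TX → x; TY → y; S → x; P → y; Q → x; R → y; S → TX TY; S → S TY; P → P Q; Q → R X0; X0 → TX R; Q → Q TX; R → TY TY; R → P P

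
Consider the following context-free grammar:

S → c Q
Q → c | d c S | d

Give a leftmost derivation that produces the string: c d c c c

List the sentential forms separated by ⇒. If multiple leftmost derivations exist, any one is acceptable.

S ⇒ c Q ⇒ c d c S ⇒ c d c c Q ⇒ c d c c c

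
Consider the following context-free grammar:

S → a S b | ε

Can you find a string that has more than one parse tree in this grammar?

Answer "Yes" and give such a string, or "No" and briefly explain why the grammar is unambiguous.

No - the grammar is unambiguous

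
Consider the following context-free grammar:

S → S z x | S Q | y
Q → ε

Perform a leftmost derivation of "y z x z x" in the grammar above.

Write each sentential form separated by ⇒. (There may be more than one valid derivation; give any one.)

S ⇒ S z x ⇒ S z x z x ⇒ y z x z x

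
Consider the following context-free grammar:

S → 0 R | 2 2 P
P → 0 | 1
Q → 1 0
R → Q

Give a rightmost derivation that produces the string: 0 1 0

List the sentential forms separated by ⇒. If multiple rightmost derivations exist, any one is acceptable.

S ⇒ 0 R ⇒ 0 Q ⇒ 0 1 0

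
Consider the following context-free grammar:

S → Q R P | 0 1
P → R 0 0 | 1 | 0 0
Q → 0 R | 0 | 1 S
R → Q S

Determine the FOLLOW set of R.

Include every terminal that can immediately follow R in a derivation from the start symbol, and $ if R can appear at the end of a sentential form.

We compute FOLLOW(R) using the standard algorithm.
FOLLOW(S) starts with {$}.
FIRST(P) = {0, 1}
FIRST(Q) = {0, 1}
FIRST(R) = {0, 1}
FIRST(S) = {0, 1}
FOLLOW(P) = {$, 0, 1}
FOLLOW(Q) = {0, 1}
FOLLOW(R) = {0, 1}
FOLLOW(S) = {$, 0, 1}
Therefore, FOLLOW(R) = {0, 1}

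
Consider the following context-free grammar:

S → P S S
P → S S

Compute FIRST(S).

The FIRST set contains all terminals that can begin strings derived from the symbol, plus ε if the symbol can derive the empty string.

We compute FIRST(S) using the standard algorithm.
FIRST(P) = {}
FIRST(S) = {}
Therefore, FIRST(S) = {}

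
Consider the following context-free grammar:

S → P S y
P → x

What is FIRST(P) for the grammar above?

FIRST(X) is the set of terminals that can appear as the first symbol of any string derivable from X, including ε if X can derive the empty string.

We compute FIRST(P) using the standard algorithm.
FIRST(P) = {x}
FIRST(S) = {x}
Therefore, FIRST(P) = {x}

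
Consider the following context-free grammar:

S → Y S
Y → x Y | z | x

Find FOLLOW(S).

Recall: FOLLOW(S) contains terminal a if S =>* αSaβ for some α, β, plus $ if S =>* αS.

We compute FOLLOW(S) using the standard algorithm.
FOLLOW(S) starts with {$}.
FIRST(S) = {x, z}
FIRST(Y) = {x, z}
FOLLOW(S) = {$}
FOLLOW(Y) = {x, z}
Therefore, FOLLOW(S) = {$}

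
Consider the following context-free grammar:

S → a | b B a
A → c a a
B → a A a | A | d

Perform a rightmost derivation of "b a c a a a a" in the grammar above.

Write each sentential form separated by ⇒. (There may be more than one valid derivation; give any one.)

S ⇒ b B a ⇒ b a A a a ⇒ b a c a a a a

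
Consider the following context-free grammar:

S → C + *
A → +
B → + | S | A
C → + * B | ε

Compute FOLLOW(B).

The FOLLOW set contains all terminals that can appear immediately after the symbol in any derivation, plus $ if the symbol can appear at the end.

We compute FOLLOW(B) using the standard algorithm.
FOLLOW(S) starts with {$}.
FIRST(A) = {+}
FIRST(B) = {+}
FIRST(C) = {+, ε}
FIRST(S) = {+}
FOLLOW(A) = {+}
FOLLOW(B) = {+}
FOLLOW(C) = {+}
FOLLOW(S) = {$, +}
Therefore, FOLLOW(B) = {+}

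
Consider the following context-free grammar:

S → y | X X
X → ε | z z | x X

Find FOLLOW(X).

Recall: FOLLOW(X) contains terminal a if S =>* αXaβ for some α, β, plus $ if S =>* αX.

We compute FOLLOW(X) using the standard algorithm.
FOLLOW(S) starts with {$}.
FIRST(S) = {x, y, z, ε}
FIRST(X) = {x, z, ε}
FOLLOW(S) = {$}
FOLLOW(X) = {$, x, z}
Therefore, FOLLOW(X) = {$, x, z}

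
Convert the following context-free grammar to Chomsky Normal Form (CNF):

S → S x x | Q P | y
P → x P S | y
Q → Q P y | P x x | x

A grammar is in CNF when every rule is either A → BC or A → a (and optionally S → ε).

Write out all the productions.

TX → x; S → y; P → y; TY → y; Q → x; S → S X0; X0 → TX TX; S → Q P; P → TX X1; X1 → P S; Q → Q X2; X2 → P TY; Q → P X3; X3 → TX TX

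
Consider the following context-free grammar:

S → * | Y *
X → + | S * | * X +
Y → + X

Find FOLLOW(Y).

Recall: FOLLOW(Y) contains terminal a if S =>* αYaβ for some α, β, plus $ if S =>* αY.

We compute FOLLOW(Y) using the standard algorithm.
FOLLOW(S) starts with {$}.
FIRST(S) = {*, +}
FIRST(X) = {*, +}
FIRST(Y) = {+}
FOLLOW(S) = {$, *}
FOLLOW(X) = {*, +}
FOLLOW(Y) = {*}
Therefore, FOLLOW(Y) = {*}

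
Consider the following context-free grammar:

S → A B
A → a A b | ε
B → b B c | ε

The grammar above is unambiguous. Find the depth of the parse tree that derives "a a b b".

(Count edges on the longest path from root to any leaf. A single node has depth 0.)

4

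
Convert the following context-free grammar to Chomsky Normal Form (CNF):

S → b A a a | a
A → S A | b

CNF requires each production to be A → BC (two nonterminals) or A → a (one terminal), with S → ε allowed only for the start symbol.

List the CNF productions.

TB → b; TA → a; S → a; A → b; S → TB X0; X0 → A X1; X1 → TA TA; A → S A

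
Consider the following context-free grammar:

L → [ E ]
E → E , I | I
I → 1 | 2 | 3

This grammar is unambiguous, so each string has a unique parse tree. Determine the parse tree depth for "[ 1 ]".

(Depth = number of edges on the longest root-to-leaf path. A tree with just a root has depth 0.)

3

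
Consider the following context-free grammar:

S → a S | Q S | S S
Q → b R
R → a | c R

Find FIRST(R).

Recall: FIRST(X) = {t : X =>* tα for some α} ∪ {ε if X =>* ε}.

We compute FIRST(R) using the standard algorithm.
FIRST(Q) = {b}
FIRST(R) = {a, c}
FIRST(S) = {a, b}
Therefore, FIRST(R) = {a, c}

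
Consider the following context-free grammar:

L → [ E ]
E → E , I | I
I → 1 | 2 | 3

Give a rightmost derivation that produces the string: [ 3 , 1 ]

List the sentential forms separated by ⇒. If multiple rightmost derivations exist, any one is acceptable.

L ⇒ [ E ] ⇒ [ E , I ] ⇒ [ E , 1 ] ⇒ [ I , 1 ] ⇒ [ 3 , 1 ]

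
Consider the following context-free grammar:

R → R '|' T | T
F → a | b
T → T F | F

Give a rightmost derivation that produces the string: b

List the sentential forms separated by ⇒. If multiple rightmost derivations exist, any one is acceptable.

R ⇒ T ⇒ F ⇒ b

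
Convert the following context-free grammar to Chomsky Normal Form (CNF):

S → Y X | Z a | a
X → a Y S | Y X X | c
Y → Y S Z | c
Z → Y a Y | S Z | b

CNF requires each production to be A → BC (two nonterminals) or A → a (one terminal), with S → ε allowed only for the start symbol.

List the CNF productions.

TA → a; S → a; X → c; Y → c; Z → b; S → Y X; S → Z TA; X → TA X0; X0 → Y S; X → Y X1; X1 → X X; Y → Y X2; X2 → S Z; Z → Y X3; X3 → TA Y; Z → S Z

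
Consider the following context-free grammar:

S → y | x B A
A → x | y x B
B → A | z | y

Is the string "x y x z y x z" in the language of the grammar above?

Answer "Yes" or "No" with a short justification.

Yes - a valid derivation exists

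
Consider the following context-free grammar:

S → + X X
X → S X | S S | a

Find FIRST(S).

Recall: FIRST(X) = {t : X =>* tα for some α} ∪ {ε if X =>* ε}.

We compute FIRST(S) using the standard algorithm.
FIRST(S) = {+}
FIRST(X) = {+, a}
Therefore, FIRST(S) = {+}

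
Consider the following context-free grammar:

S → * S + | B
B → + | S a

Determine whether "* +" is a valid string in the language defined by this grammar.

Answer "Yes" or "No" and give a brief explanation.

No - no valid derivation exists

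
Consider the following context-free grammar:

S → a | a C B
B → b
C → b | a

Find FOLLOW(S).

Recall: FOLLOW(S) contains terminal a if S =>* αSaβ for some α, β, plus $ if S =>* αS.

We compute FOLLOW(S) using the standard algorithm.
FOLLOW(S) starts with {$}.
FIRST(B) = {b}
FIRST(C) = {a, b}
FIRST(S) = {a}
FOLLOW(B) = {$}
FOLLOW(C) = {b}
FOLLOW(S) = {$}
Therefore, FOLLOW(S) = {$}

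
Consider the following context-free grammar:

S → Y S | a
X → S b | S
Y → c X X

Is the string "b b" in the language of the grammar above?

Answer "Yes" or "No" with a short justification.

No - no valid derivation exists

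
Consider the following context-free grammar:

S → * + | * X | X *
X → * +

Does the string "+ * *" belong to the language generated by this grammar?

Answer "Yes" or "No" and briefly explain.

No - no valid derivation exists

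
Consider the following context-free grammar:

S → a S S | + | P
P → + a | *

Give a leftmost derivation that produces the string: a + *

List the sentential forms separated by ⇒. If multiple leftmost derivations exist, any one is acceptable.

S ⇒ a S S ⇒ a + S ⇒ a + P ⇒ a + *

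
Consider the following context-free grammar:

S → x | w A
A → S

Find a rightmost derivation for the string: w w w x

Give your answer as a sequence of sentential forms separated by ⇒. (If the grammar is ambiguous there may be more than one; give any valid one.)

S ⇒ w A ⇒ w S ⇒ w w A ⇒ w w S ⇒ w w w A ⇒ w w w S ⇒ w w w x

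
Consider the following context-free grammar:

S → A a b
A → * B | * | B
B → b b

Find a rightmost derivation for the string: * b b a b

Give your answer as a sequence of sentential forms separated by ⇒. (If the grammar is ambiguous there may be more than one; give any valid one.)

S ⇒ A a b ⇒ * B a b ⇒ * b b a b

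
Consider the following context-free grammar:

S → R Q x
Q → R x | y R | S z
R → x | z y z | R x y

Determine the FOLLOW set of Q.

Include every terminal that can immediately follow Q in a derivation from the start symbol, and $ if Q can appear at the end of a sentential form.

We compute FOLLOW(Q) using the standard algorithm.
FOLLOW(S) starts with {$}.
FIRST(Q) = {x, y, z}
FIRST(R) = {x, z}
FIRST(S) = {x, z}
FOLLOW(Q) = {x}
FOLLOW(R) = {x, y, z}
FOLLOW(S) = {$, z}
Therefore, FOLLOW(Q) = {x}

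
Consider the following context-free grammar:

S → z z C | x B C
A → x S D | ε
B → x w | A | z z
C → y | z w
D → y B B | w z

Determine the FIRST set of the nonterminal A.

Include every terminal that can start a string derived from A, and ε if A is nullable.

We compute FIRST(A) using the standard algorithm.
FIRST(A) = {x, ε}
FIRST(B) = {x, z, ε}
FIRST(C) = {y, z}
FIRST(D) = {w, y}
FIRST(S) = {x, z}
Therefore, FIRST(A) = {x, ε}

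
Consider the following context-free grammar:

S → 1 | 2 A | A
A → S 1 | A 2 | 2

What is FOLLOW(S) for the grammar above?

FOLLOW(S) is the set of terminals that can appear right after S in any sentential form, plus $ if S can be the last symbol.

We compute FOLLOW(S) using the standard algorithm.
FOLLOW(S) starts with {$}.
FIRST(A) = {1, 2}
FIRST(S) = {1, 2}
FOLLOW(A) = {$, 1, 2}
FOLLOW(S) = {$, 1}
Therefore, FOLLOW(S) = {$, 1}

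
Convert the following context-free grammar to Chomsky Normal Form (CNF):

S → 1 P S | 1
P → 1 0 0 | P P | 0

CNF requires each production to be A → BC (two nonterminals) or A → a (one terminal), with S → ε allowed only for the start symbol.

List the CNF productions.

T1 → 1; S → 1; T0 → 0; P → 0; S → T1 X0; X0 → P S; P → T1 X1; X1 → T0 T0; P → P P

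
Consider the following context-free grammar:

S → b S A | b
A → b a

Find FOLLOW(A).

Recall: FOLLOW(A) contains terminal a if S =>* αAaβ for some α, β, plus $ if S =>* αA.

We compute FOLLOW(A) using the standard algorithm.
FOLLOW(S) starts with {$}.
FIRST(A) = {b}
FIRST(S) = {b}
FOLLOW(A) = {$, b}
FOLLOW(S) = {$, b}
Therefore, FOLLOW(A) = {$, b}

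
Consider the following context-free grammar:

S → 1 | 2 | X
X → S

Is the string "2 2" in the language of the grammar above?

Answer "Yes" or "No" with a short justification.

No - no valid derivation exists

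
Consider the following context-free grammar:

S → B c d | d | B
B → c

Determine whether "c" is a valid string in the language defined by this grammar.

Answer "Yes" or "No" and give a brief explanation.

Yes - a valid derivation exists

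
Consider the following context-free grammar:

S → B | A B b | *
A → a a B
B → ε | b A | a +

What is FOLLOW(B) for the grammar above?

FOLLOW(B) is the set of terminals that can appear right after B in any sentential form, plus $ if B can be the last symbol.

We compute FOLLOW(B) using the standard algorithm.
FOLLOW(S) starts with {$}.
FIRST(A) = {a}
FIRST(B) = {a, b, ε}
FIRST(S) = {*, a, b, ε}
FOLLOW(A) = {$, a, b}
FOLLOW(B) = {$, a, b}
FOLLOW(S) = {$}
Therefore, FOLLOW(B) = {$, a, b}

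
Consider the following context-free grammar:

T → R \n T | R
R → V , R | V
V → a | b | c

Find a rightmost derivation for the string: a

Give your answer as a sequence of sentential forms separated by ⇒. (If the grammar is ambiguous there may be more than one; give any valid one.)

T ⇒ R ⇒ V ⇒ a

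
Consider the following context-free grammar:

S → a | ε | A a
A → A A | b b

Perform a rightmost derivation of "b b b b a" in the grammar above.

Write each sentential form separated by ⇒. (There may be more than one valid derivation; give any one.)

S ⇒ A a ⇒ A A a ⇒ A b b a ⇒ b b b b a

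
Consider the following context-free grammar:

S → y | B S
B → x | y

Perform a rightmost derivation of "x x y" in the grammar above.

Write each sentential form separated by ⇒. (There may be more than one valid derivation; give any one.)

S ⇒ B S ⇒ B B S ⇒ B B y ⇒ B x y ⇒ x x y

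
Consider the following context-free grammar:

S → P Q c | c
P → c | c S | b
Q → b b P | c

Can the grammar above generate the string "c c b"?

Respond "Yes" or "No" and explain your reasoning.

No - no valid derivation exists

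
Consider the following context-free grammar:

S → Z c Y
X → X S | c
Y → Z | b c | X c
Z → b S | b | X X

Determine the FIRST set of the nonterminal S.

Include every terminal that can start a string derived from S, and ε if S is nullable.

We compute FIRST(S) using the standard algorithm.
FIRST(S) = {b, c}
FIRST(X) = {c}
FIRST(Y) = {b, c}
FIRST(Z) = {b, c}
Therefore, FIRST(S) = {b, c}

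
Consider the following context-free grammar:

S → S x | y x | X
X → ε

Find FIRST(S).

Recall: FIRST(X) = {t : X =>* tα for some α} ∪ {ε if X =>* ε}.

We compute FIRST(S) using the standard algorithm.
FIRST(S) = {x, y, ε}
FIRST(X) = {ε}
Therefore, FIRST(S) = {x, y, ε}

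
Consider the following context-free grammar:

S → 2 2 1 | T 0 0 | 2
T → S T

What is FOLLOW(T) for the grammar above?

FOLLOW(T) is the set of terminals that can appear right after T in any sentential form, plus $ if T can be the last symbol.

We compute FOLLOW(T) using the standard algorithm.
FOLLOW(S) starts with {$}.
FIRST(S) = {2}
FIRST(T) = {2}
FOLLOW(S) = {$, 2}
FOLLOW(T) = {0}
Therefore, FOLLOW(T) = {0}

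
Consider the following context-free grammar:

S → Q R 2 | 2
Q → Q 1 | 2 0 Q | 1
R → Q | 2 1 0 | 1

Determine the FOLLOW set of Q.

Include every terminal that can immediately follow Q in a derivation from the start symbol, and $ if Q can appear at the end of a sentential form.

We compute FOLLOW(Q) using the standard algorithm.
FOLLOW(S) starts with {$}.
FIRST(Q) = {1, 2}
FIRST(R) = {1, 2}
FIRST(S) = {1, 2}
FOLLOW(Q) = {1, 2}
FOLLOW(R) = {2}
FOLLOW(S) = {$}
Therefore, FOLLOW(Q) = {1, 2}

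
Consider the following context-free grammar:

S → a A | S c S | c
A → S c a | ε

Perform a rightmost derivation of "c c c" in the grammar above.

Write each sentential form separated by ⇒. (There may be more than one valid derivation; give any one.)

S ⇒ S c S ⇒ S c c ⇒ c c c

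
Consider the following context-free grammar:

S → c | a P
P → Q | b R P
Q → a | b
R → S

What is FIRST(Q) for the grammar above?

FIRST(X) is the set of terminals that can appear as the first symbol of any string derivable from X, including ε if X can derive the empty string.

We compute FIRST(Q) using the standard algorithm.
FIRST(P) = {a, b}
FIRST(Q) = {a, b}
FIRST(R) = {a, c}
FIRST(S) = {a, c}
Therefore, FIRST(Q) = {a, b}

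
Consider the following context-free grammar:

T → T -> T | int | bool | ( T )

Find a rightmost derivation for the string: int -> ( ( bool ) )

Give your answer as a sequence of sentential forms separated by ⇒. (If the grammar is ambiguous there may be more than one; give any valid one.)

T ⇒ T -> T ⇒ T -> ( T ) ⇒ T -> ( ( T ) ) ⇒ T -> ( ( bool ) ) ⇒ int -> ( ( bool ) )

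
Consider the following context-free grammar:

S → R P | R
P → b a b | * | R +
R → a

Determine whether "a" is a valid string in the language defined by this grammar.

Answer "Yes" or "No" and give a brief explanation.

Yes - a valid derivation exists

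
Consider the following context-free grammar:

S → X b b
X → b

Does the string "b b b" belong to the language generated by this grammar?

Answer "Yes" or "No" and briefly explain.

Yes - a valid derivation exists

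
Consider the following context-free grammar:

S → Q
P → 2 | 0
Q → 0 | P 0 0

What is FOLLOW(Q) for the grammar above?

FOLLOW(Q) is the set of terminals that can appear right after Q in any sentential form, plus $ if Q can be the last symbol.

We compute FOLLOW(Q) using the standard algorithm.
FOLLOW(S) starts with {$}.
FIRST(P) = {0, 2}
FIRST(Q) = {0, 2}
FIRST(S) = {0, 2}
FOLLOW(P) = {0}
FOLLOW(Q) = {$}
FOLLOW(S) = {$}
Therefore, FOLLOW(Q) = {$}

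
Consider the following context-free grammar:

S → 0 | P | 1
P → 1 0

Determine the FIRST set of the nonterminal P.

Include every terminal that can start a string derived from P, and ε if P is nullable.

We compute FIRST(P) using the standard algorithm.
FIRST(P) = {1}
FIRST(S) = {0, 1}
Therefore, FIRST(P) = {1}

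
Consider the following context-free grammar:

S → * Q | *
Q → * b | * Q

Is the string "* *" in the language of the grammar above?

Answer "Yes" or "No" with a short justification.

No - no valid derivation exists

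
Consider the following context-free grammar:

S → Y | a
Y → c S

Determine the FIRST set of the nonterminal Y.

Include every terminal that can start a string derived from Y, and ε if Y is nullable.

We compute FIRST(Y) using the standard algorithm.
FIRST(S) = {a, c}
FIRST(Y) = {c}
Therefore, FIRST(Y) = {c}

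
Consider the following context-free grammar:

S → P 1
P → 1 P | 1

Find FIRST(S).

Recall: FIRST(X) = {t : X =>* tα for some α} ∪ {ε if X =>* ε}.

We compute FIRST(S) using the standard algorithm.
FIRST(P) = {1}
FIRST(S) = {1}
Therefore, FIRST(S) = {1}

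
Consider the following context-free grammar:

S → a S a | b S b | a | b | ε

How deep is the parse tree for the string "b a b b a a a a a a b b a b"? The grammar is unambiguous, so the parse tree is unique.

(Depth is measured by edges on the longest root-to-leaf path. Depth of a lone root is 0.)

8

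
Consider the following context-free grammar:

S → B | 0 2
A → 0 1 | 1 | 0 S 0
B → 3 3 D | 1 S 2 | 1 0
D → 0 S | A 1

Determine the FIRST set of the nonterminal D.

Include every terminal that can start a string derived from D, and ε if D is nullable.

We compute FIRST(D) using the standard algorithm.
FIRST(A) = {0, 1}
FIRST(B) = {1, 3}
FIRST(D) = {0, 1}
FIRST(S) = {0, 1, 3}
Therefore, FIRST(D) = {0, 1}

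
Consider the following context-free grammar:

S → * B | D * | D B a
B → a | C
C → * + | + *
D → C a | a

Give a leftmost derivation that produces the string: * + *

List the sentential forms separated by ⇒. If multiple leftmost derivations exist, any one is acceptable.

S ⇒ * B ⇒ * C ⇒ * + *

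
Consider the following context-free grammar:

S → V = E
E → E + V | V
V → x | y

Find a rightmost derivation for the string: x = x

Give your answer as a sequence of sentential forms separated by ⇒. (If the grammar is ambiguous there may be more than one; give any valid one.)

S ⇒ V = E ⇒ V = V ⇒ V = x ⇒ x = x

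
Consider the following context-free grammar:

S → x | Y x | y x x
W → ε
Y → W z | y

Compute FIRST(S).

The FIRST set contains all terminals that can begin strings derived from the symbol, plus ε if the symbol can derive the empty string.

We compute FIRST(S) using the standard algorithm.
FIRST(S) = {x, y, z}
FIRST(W) = {ε}
FIRST(Y) = {y, z}
Therefore, FIRST(S) = {x, y, z}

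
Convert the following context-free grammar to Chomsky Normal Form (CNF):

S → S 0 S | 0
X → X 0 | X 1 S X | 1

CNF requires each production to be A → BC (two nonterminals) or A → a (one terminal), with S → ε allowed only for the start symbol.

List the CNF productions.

T0 → 0; S → 0; T1 → 1; X → 1; S → S X0; X0 → T0 S; X → X T0; X → X X1; X1 → T1 X2; X2 → S X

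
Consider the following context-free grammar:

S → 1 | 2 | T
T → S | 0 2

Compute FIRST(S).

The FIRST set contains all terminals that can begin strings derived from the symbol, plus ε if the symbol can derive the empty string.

We compute FIRST(S) using the standard algorithm.
FIRST(S) = {0, 1, 2}
FIRST(T) = {0, 1, 2}
Therefore, FIRST(S) = {0, 1, 2}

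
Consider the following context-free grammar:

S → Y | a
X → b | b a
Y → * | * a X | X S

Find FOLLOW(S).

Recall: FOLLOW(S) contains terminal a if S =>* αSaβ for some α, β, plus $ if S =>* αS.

We compute FOLLOW(S) using the standard algorithm.
FOLLOW(S) starts with {$}.
FIRST(S) = {*, a, b}
FIRST(X) = {b}
FIRST(Y) = {*, b}
FOLLOW(S) = {$}
FOLLOW(X) = {$, *, a, b}
FOLLOW(Y) = {$}
Therefore, FOLLOW(S) = {$}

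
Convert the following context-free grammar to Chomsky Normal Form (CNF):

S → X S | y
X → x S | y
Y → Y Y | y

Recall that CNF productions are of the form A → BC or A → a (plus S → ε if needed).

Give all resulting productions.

S → y; TX → x; X → y; Y → y; S → X S; X → TX S; Y → Y Y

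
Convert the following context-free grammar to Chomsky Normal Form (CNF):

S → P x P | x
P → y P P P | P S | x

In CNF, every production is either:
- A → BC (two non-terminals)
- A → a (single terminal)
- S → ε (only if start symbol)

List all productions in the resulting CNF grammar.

TX → x; S → x; TY → y; P → x; S → P X0; X0 → TX P; P → TY X1; X1 → P X2; X2 → P P; P → P S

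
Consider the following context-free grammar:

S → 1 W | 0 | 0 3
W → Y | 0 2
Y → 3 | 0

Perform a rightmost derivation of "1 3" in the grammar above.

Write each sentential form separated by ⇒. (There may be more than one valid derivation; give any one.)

S ⇒ 1 W ⇒ 1 Y ⇒ 1 3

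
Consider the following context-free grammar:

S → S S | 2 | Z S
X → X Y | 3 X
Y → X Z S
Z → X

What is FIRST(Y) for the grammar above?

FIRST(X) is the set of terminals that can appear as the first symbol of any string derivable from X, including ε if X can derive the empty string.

We compute FIRST(Y) using the standard algorithm.
FIRST(S) = {2, 3}
FIRST(X) = {3}
FIRST(Y) = {3}
FIRST(Z) = {3}
Therefore, FIRST(Y) = {3}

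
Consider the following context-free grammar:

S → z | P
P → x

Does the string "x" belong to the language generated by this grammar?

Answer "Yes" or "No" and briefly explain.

Yes - a valid derivation exists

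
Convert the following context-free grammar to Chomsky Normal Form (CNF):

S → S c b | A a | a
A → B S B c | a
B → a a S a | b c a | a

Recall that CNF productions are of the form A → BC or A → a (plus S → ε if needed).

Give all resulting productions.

TC → c; TB → b; TA → a; S → a; A → a; B → a; S → S X0; X0 → TC TB; S → A TA; A → B X1; X1 → S X2; X2 → B TC; B → TA X3; X3 → TA X4; X4 → S TA; B → TB X5; X5 → TC TA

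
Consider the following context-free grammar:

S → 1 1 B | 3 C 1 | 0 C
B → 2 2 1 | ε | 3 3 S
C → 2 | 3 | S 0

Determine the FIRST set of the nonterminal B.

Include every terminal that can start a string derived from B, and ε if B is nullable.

We compute FIRST(B) using the standard algorithm.
FIRST(B) = {2, 3, ε}
FIRST(C) = {0, 1, 2, 3}
FIRST(S) = {0, 1, 3}
Therefore, FIRST(B) = {2, 3, ε}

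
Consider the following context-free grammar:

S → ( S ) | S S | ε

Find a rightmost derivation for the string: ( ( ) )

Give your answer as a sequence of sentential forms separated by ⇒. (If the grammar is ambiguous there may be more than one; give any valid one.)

S ⇒ ( S ) ⇒ ( ( S ) ) ⇒ ( ( ) )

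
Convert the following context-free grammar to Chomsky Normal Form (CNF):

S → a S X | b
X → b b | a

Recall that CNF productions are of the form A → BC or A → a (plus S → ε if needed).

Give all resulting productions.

TA → a; S → b; TB → b; X → a; S → TA X0; X0 → S X; X → TB TB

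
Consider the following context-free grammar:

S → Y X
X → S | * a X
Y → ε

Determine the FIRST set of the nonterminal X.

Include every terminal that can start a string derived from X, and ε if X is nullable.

We compute FIRST(X) using the standard algorithm.
FIRST(S) = {*}
FIRST(X) = {*}
FIRST(Y) = {ε}
Therefore, FIRST(X) = {*}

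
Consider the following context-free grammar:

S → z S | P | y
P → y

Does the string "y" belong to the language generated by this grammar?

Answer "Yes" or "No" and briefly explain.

Yes - a valid derivation exists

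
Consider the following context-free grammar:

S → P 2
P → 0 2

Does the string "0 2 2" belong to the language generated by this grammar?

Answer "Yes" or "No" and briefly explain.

Yes - a valid derivation exists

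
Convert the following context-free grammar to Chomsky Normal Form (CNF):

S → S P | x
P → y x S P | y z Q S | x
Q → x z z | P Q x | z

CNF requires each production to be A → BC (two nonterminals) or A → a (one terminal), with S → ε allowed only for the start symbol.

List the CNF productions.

S → x; TY → y; TX → x; TZ → z; P → x; Q → z; S → S P; P → TY X0; X0 → TX X1; X1 → S P; P → TY X2; X2 → TZ X3; X3 → Q S; Q → TX X4; X4 → TZ TZ; Q → P X5; X5 → Q TX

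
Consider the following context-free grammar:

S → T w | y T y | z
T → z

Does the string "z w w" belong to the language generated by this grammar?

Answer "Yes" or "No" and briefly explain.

No - no valid derivation exists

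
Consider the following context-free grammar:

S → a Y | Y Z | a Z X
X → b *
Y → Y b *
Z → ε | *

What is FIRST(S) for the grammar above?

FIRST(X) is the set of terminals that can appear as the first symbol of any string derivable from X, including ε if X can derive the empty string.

We compute FIRST(S) using the standard algorithm.
FIRST(S) = {a}
FIRST(X) = {b}
FIRST(Y) = {}
FIRST(Z) = {*, ε}
Therefore, FIRST(S) = {a}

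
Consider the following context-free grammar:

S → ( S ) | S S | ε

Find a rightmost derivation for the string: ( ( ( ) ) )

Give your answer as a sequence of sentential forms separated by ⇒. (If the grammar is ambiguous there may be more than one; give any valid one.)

S ⇒ ( S ) ⇒ ( ( S ) ) ⇒ ( ( ( S ) ) ) ⇒ ( ( ( ) ) )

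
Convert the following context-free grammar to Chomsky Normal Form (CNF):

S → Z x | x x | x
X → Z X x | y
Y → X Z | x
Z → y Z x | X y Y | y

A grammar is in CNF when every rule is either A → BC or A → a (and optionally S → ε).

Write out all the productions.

TX → x; S → x; X → y; Y → x; TY → y; Z → y; S → Z TX; S → TX TX; X → Z X0; X0 → X TX; Y → X Z; Z → TY X1; X1 → Z TX; Z → X X2; X2 → TY Y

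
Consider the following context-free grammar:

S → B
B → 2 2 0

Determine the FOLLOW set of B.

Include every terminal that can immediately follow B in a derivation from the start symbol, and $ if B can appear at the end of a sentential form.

We compute FOLLOW(B) using the standard algorithm.
FOLLOW(S) starts with {$}.
FIRST(B) = {2}
FIRST(S) = {2}
FOLLOW(B) = {$}
FOLLOW(S) = {$}
Therefore, FOLLOW(B) = {$}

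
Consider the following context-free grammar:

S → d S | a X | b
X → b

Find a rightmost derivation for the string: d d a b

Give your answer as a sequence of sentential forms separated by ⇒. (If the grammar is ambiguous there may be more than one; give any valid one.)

S ⇒ d S ⇒ d d S ⇒ d d a X ⇒ d d a b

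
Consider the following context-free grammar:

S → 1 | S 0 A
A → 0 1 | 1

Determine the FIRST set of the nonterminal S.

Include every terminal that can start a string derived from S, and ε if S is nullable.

We compute FIRST(S) using the standard algorithm.
FIRST(A) = {0, 1}
FIRST(S) = {1}
Therefore, FIRST(S) = {1}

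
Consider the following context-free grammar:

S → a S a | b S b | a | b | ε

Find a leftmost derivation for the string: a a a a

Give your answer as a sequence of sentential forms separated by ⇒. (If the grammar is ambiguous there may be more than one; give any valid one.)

S ⇒ a S a ⇒ a a S a a ⇒ a a a a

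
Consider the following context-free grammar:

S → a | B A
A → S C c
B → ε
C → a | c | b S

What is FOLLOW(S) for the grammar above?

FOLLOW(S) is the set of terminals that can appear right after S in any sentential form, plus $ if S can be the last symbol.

We compute FOLLOW(S) using the standard algorithm.
FOLLOW(S) starts with {$}.
FIRST(A) = {a}
FIRST(B) = {ε}
FIRST(C) = {a, b, c}
FIRST(S) = {a}
FOLLOW(A) = {$, a, b, c}
FOLLOW(B) = {a}
FOLLOW(C) = {c}
FOLLOW(S) = {$, a, b, c}
Therefore, FOLLOW(S) = {$, a, b, c}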